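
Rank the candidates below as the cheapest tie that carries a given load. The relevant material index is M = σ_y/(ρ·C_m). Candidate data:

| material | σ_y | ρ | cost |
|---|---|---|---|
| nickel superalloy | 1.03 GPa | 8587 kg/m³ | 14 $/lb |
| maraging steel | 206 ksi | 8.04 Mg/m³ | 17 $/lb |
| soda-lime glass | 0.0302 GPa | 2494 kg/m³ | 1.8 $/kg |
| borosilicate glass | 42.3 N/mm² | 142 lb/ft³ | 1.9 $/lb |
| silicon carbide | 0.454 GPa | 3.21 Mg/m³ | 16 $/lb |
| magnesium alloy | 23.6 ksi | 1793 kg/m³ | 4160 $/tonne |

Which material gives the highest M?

magnesium alloy

Convert each candidate to consistent units, then evaluate M:
  nickel superalloy: σ_y = 1030 MPa, ρ = 8587 kg/m³, cost = 30.86 $/kg
  maraging steel: σ_y = 1420 MPa, ρ = 8040 kg/m³, cost = 37.48 $/kg
  soda-lime glass: σ_y = 30.20 MPa, ρ = 2494 kg/m³, cost = 1.800 $/kg
  borosilicate glass: σ_y = 42.30 MPa, ρ = 2275 kg/m³, cost = 4.189 $/kg
  silicon carbide: σ_y = 454.0 MPa, ρ = 3210 kg/m³, cost = 35.27 $/kg
  magnesium alloy: σ_y = 162.7 MPa, ρ = 1793 kg/m³, cost = 4.160 $/kg
  magnesium alloy: M = 21.8 kN·m per $
  soda-lime glass: M = 6.73 kN·m per $
  maraging steel: M = 4.71 kN·m per $
  borosilicate glass: M = 4.44 kN·m per $
  silicon carbide: M = 4.01 kN·m per $
  nickel superalloy: M = 3.89 kN·m per $
Magnesium alloy ranks first.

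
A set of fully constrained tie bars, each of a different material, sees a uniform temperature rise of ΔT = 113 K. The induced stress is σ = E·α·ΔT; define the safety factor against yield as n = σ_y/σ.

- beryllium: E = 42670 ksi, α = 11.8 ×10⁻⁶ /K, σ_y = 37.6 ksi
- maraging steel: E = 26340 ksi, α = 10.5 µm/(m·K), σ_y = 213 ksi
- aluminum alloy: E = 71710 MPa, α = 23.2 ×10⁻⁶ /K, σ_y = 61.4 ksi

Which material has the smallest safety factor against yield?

In consistent units (E in GPa, α in ×10⁻⁶/K, σ_y in MPa):
  beryllium: E = 294.2, α = 11.8, σ_y = 259.2 → σ = 392 MPa, n = 0.661
  maraging steel: E = 181.6, α = 10.5, σ_y = 1469 → σ = 215 MPa, n = 6.82
  aluminum alloy: E = 71.71, α = 23.2, σ_y = 423.3 → σ = 188 MPa, n = 2.25
Beryllium has the lowest safety factor, n = 0.661.

beryllium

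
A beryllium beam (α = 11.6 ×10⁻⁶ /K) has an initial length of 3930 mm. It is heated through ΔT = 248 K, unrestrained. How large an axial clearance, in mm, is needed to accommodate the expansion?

ΔL = α·L₀·ΔT = 11.6×10⁻⁶ × 3930 mm × 248.0 K = 11.3 mm.

11.3 mm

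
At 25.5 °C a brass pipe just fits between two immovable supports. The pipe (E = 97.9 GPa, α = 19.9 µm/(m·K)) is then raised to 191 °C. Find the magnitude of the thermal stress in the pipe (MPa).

322 MPa

ΔT = 165.5 K. Constrained thermal stress σ = E·α·ΔT = 97.90×10³ MPa × 19.9×10⁻⁶ × 165.5 = 322 MPa (compressive).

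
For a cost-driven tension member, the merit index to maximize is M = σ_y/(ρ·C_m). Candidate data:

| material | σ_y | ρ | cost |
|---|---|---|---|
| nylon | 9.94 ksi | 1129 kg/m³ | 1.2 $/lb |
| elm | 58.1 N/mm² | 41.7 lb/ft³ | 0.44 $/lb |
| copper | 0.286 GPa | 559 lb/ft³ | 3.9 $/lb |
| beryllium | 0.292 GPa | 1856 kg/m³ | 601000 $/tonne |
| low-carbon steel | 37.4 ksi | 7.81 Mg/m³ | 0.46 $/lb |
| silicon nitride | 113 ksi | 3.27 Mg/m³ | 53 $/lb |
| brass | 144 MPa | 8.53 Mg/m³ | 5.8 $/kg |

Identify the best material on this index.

Putting every candidate on a common basis:
  nylon: σ_y = 68.53 MPa, ρ = 1129 kg/m³, cost = 2.646 $/kg
  elm: σ_y = 58.10 MPa, ρ = 668.0 kg/m³, cost = 0.9700 $/kg
  copper: σ_y = 286.0 MPa, ρ = 8954 kg/m³, cost = 8.598 $/kg
  beryllium: σ_y = 292.0 MPa, ρ = 1856 kg/m³, cost = 601.0 $/kg
  low-carbon steel: σ_y = 257.9 MPa, ρ = 7810 kg/m³, cost = 1.014 $/kg
  silicon nitride: σ_y = 779.1 MPa, ρ = 3270 kg/m³, cost = 116.8 $/kg
  brass: σ_y = 144.0 MPa, ρ = 8530 kg/m³, cost = 5.800 $/kg
  elm: M = 89.7 kN·m per $
  low-carbon steel: M = 32.6 kN·m per $
  nylon: M = 22.9 kN·m per $
  copper: M = 3.71 kN·m per $
  brass: M = 2.91 kN·m per $
  silicon nitride: M = 2.04 kN·m per $
  beryllium: M = 0.262 kN·m per $
Elm ranks first.

elm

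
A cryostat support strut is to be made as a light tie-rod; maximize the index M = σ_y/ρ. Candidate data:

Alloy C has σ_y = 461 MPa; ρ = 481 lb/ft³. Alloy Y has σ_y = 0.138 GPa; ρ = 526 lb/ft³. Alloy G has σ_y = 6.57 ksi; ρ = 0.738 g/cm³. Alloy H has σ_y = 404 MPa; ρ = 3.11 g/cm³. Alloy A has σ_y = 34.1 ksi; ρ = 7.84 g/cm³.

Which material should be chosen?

alloy H

Normalizing units and computing the index:
  alloy C: σ_y = 461.0 MPa, ρ = 7705 kg/m³
  alloy Y: σ_y = 138.0 MPa, ρ = 8426 kg/m³
  alloy G: σ_y = 45.30 MPa, ρ = 738.0 kg/m³
  alloy H: σ_y = 404.0 MPa, ρ = 3110 kg/m³
  alloy A: σ_y = 235.1 MPa, ρ = 7840 kg/m³
  alloy H: M = 130 kN·m/kg
  alloy G: M = 61.4 kN·m/kg
  alloy C: M = 59.8 kN·m/kg
  alloy A: M = 30.0 kN·m/kg
  alloy Y: M = 16.4 kN·m/kg
Alloy H ranks first.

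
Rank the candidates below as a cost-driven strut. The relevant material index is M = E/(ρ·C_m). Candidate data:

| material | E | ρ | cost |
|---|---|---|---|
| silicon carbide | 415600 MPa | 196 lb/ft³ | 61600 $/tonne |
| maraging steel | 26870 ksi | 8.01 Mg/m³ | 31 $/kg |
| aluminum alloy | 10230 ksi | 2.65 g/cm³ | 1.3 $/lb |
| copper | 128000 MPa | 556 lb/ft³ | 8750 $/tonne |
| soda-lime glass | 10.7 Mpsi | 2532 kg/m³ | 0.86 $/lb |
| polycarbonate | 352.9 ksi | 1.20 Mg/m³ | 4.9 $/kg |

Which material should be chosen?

soda-lime glass

Putting every candidate on a common basis:
  silicon carbide: E = 415.6 GPa, ρ = 3140 kg/m³, cost = 61.60 $/kg
  maraging steel: E = 185.3 GPa, ρ = 8010 kg/m³, cost = 31.00 $/kg
  aluminum alloy: E = 70.53 GPa, ρ = 2650 kg/m³, cost = 2.866 $/kg
  copper: E = 128.0 GPa, ρ = 8906 kg/m³, cost = 8.750 $/kg
  soda-lime glass: E = 73.77 GPa, ρ = 2532 kg/m³, cost = 1.896 $/kg
  polycarbonate: E = 2.433 GPa, ρ = 1200 kg/m³, cost = 4.900 $/kg
  soda-lime glass: M = 15.4 MN·m per $
  aluminum alloy: M = 9.29 MN·m per $
  silicon carbide: M = 2.15 MN·m per $
  copper: M = 1.64 MN·m per $
  maraging steel: M = 0.746 MN·m per $
  polycarbonate: M = 0.414 MN·m per $
Soda-lime glass ranks first.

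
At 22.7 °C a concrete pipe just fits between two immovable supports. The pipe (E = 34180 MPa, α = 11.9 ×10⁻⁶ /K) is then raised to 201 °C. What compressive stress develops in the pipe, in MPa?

E = 34180 MPa = 34.18 GPa.
ΔT = 178.3 K. Constrained thermal stress σ = E·α·ΔT = 34.18×10³ MPa × 11.9×10⁻⁶ × 178.3 = 72.5 MPa (compressive).

72.5 MPa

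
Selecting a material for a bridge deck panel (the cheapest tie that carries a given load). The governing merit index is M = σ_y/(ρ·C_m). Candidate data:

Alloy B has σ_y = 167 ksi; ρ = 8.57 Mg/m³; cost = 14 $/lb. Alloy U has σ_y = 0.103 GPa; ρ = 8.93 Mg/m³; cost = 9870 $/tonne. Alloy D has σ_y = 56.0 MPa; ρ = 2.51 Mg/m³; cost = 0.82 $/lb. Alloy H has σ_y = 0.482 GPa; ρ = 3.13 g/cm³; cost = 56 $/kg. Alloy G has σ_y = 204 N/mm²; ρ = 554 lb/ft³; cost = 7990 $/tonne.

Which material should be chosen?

alloy D

After converting to SI:
  alloy B: σ_y = 1151 MPa, ρ = 8570 kg/m³, cost = 30.86 $/kg
  alloy U: σ_y = 103.0 MPa, ρ = 8930 kg/m³, cost = 9.870 $/kg
  alloy D: σ_y = 56.00 MPa, ρ = 2510 kg/m³, cost = 1.808 $/kg
  alloy H: σ_y = 482.0 MPa, ρ = 3130 kg/m³, cost = 56.00 $/kg
  alloy G: σ_y = 204.0 MPa, ρ = 8874 kg/m³, cost = 7.990 $/kg
  alloy D: M = 12.3 kN·m per $
  alloy B: M = 4.35 kN·m per $
  alloy G: M = 2.88 kN·m per $
  alloy H: M = 2.75 kN·m per $
  alloy U: M = 1.17 kN·m per $
The maximum is for alloy D.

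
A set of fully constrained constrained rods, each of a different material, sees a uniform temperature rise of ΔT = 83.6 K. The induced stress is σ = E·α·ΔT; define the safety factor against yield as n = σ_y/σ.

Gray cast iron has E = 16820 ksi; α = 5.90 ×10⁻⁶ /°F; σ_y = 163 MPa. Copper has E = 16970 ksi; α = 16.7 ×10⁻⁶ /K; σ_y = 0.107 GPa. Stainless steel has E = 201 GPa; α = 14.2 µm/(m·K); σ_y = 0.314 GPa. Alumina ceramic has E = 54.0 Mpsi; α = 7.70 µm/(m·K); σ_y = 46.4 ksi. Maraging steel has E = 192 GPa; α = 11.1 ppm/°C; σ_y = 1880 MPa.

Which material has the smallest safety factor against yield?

copper

Per material, after unit conversion:
  gray cast iron: E = 116.0, α = 10.6, σ_y = 163.0 → σ = 103 MPa, n = 1.58
  copper: E = 117.0, α = 16.7, σ_y = 107.0 → σ = 163 MPa, n = 0.655
  stainless steel: E = 201.0, α = 14.2, σ_y = 314.0 → σ = 239 MPa, n = 1.32
  alumina ceramic: E = 372.3, α = 7.70, σ_y = 319.9 → σ = 240 MPa, n = 1.33
  maraging steel: E = 192.0, α = 11.1, σ_y = 1880 → σ = 178 MPa, n = 10.6
The minimum is copper at n = 0.655.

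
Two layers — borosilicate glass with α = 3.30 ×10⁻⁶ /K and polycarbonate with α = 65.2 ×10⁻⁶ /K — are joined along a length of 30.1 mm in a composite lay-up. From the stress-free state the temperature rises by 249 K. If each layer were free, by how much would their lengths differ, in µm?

Δα = |3.30 − 65.2|×10⁻⁶/K = 61.9×10⁻⁶/K.
ΔL_mismatch = Δα·L·ΔT = 61.9×10⁻⁶ × 30.1 mm × 249.0 K = 464 µm.

464 µm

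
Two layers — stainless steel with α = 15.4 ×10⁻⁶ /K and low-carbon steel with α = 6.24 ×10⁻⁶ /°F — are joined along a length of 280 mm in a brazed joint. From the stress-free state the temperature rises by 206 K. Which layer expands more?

stainless steel

low-carbon steel: α = 6.24×10⁻⁶/°F × 9/5 = 11.2×10⁻⁶/K.
α(stainless steel) = 15.4×10⁻⁶/K vs α(low-carbon steel) = 11.2×10⁻⁶/K.
Higher α expands more for the same ΔT: stainless steel.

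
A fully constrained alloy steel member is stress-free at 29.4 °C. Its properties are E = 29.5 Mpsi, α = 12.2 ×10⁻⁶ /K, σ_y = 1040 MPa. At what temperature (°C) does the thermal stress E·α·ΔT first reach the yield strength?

E = 29.5 Mpsi = 203.4 GPa.
E·α·ΔT = 1040 MPa ⇒ ΔT = 1040 / (203.4×10³ × 12.2×10⁻⁶) = 419.1 K.
T = 29.4 + 419.1 = 448.5 °C.

449 °C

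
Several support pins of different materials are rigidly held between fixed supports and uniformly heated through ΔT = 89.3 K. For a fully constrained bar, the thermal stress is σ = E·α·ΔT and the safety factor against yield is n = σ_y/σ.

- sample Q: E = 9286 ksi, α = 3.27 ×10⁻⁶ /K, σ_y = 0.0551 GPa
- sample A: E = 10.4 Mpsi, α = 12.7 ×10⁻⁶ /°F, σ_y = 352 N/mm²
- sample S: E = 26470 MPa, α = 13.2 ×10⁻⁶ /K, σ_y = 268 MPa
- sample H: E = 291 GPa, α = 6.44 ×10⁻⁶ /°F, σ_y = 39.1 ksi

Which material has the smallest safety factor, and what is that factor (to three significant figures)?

sample H, n = 0.895

With everything in SI (GPa, ×10⁻⁶/K, MPa):
  sample Q: E = 64.02, α = 3.27, σ_y = 55.10 → σ = 18.7 MPa, n = 2.95
  sample A: E = 71.71, α = 22.9, σ_y = 352.0 → σ = 146 MPa, n = 2.40
  sample S: E = 26.47, α = 13.2, σ_y = 268.0 → σ = 31.2 MPa, n = 8.59
  sample H: E = 291.0, α = 11.6, σ_y = 269.6 → σ = 301 MPa, n = 0.895
Sample H has the lowest safety factor, n = 0.895.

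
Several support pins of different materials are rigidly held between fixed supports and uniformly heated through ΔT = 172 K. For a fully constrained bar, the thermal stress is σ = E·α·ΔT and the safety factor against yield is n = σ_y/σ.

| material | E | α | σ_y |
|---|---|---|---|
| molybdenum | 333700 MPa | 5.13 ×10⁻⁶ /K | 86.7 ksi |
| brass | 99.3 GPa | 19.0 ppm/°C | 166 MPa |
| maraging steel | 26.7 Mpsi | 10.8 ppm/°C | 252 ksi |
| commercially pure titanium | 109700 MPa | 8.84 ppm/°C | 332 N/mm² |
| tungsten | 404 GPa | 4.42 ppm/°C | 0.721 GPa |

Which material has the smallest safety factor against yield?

brass

With everything in SI (GPa, ×10⁻⁶/K, MPa):
  molybdenum: E = 333.7, α = 5.13, σ_y = 597.8 → σ = 294 MPa, n = 2.03
  brass: E = 99.30, α = 19.0, σ_y = 166.0 → σ = 325 MPa, n = 0.512
  maraging steel: E = 184.1, α = 10.8, σ_y = 1737 → σ = 342 MPa, n = 5.08
  commercially pure titanium: E = 109.7, α = 8.84, σ_y = 332.0 → σ = 167 MPa, n = 1.99
  tungsten: E = 404.0, α = 4.42, σ_y = 721.0 → σ = 307 MPa, n = 2.35
The minimum is brass at n = 0.512.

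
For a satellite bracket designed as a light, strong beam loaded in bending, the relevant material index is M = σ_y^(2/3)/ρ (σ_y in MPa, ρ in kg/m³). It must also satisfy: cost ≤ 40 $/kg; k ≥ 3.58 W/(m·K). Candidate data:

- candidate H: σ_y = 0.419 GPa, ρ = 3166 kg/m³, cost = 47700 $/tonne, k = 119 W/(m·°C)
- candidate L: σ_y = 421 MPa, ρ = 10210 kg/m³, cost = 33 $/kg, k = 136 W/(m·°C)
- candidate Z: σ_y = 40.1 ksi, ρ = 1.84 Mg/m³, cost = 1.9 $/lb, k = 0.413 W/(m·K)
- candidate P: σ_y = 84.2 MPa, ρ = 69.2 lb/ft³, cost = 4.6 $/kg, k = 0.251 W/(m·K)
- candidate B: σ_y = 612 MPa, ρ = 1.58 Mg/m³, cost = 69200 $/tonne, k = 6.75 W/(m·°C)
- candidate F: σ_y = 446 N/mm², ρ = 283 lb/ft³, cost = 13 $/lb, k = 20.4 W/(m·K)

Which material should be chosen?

Screen on constraints: cost ≤ 40 $/kg; k ≥ 3.58 W/(m·K). Survivors: candidate L, candidate F.
Normalizing units and computing the index:
  candidate L: σ_y = 421.0 MPa, ρ = 10210 kg/m³
  candidate F: σ_y = 446.0 MPa, ρ = 4533 kg/m³
  candidate F: M = 12.9×10⁻³
  candidate L: M = 5.50×10⁻³
Candidate F has the largest M.

candidate F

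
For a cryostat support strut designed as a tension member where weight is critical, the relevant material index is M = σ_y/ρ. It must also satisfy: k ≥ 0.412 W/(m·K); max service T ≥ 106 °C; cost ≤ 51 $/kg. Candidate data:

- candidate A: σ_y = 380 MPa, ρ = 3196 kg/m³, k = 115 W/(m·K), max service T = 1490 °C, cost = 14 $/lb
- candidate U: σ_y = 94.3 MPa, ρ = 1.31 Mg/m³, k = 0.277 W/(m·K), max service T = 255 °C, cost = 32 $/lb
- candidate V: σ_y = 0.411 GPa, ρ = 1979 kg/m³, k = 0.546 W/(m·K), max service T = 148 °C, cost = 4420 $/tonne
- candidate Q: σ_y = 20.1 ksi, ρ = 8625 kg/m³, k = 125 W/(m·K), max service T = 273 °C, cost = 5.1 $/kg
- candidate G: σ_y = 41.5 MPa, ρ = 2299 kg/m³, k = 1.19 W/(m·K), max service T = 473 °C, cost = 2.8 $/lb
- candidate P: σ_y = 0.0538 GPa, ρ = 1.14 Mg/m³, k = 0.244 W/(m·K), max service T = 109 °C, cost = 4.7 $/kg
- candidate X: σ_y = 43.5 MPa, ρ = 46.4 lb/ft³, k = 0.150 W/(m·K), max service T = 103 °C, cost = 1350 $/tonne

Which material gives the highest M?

Screen on constraints: k ≥ 0.412 W/(m·K); max service T ≥ 106 °C; cost ≤ 51 $/kg. Survivors: candidate A, candidate V, candidate Q, candidate G.
Convert each candidate to consistent units, then evaluate M:
  candidate A: σ_y = 380.0 MPa, ρ = 3196 kg/m³
  candidate V: σ_y = 411.0 MPa, ρ = 1979 kg/m³
  candidate Q: σ_y = 138.6 MPa, ρ = 8625 kg/m³
  candidate G: σ_y = 41.50 MPa, ρ = 2299 kg/m³
  candidate V: M = 208 kN·m/kg
  candidate A: M = 119 kN·m/kg
  candidate G: M = 18.1 kN·m/kg
  candidate Q: M = 16.1 kN·m/kg
Highest index: candidate V.

candidate V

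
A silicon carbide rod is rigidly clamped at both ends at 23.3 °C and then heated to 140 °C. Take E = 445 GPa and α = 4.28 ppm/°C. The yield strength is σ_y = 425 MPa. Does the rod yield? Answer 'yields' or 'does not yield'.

ΔT = 116.7 K. Constrained thermal stress σ = E·α·ΔT = 445.0×10³ MPa × 4.28×10⁻⁶ × 116.7 = 222 MPa (compressive).
Compare to σ_y = 425 MPa: σ < σ_y, so it does not yield.

does not yield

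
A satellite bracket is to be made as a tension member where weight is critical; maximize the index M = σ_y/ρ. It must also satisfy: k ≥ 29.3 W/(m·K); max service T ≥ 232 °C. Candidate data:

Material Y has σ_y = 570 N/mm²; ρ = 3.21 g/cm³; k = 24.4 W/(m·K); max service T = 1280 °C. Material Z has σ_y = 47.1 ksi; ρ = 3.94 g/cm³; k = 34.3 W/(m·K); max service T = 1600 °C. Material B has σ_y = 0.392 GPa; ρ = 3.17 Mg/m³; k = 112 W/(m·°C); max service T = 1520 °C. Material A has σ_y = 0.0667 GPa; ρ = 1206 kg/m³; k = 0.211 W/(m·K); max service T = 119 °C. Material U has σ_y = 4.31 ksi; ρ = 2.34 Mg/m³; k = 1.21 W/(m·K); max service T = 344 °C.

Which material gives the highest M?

material B

Screen on constraints: k ≥ 29.3 W/(m·K); max service T ≥ 232 °C. Survivors: material Z, material B.
In SI units:
  material Z: σ_y = 324.7 MPa, ρ = 3940 kg/m³
  material B: σ_y = 392.0 MPa, ρ = 3170 kg/m³
  material B: M = 124 kN·m/kg
  material Z: M = 82.4 kN·m/kg
Highest index: material B.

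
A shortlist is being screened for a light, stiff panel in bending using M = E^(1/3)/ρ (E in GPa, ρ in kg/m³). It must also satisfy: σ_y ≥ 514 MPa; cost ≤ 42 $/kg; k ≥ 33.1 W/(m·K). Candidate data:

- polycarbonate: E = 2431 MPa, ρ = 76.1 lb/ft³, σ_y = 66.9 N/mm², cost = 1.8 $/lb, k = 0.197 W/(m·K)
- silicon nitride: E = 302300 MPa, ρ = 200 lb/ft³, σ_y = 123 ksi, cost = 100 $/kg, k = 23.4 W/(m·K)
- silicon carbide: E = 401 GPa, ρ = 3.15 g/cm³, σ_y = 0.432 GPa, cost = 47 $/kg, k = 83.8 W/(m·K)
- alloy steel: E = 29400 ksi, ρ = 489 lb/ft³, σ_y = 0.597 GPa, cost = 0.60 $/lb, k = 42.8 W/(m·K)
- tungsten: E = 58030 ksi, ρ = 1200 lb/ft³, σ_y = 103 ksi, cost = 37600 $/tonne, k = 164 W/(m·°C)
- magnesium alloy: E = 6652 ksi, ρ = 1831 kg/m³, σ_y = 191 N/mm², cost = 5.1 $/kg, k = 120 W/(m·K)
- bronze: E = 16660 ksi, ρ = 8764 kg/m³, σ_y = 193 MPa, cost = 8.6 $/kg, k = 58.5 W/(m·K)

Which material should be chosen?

Screen on constraints: σ_y ≥ 514 MPa; cost ≤ 42 $/kg; k ≥ 33.1 W/(m·K). Survivors: alloy steel, tungsten.
Convert each candidate to consistent units, then evaluate M:
  alloy steel: E = 202.7 GPa, ρ = 7833 kg/m³
  tungsten: E = 400.1 GPa, ρ = 19220 kg/m³
  alloy steel: M = 0.750×10⁻³
  tungsten: M = 0.383×10⁻³
Alloy steel ranks first.

alloy steel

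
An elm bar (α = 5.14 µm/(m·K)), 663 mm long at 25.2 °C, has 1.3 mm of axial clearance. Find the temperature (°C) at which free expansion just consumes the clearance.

α·L₀·ΔT = 1.3 mm ⇒ ΔT = 1.3 / (5.14×10⁻⁶ × 663.0) = 381.5 K.
T = 25.2 + 381.5 = 406.7 °C.

407 °C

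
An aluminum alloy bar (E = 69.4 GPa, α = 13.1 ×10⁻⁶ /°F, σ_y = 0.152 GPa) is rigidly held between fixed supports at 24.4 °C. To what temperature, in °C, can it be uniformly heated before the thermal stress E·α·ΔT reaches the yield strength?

α = 13.1×10⁻⁶/°F × 9/5 = 23.6×10⁻⁶/K.
σ_y = 0.152 GPa = 152.0 MPa.
E·α·ΔT = 152.0 MPa ⇒ ΔT = 152.0 / (69.40×10³ × 23.6×10⁻⁶) = 92.88 K.
T = 24.4 + 92.88 = 117.3 °C.

117 °C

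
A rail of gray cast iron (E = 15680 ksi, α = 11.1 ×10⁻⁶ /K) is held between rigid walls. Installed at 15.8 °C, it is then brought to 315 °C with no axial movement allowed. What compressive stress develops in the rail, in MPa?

359 MPa

E = 15680 ksi = 108.1 GPa.
ΔT = 299.2 K. Constrained thermal stress σ = E·α·ΔT = 108.1×10³ MPa × 11.1×10⁻⁶ × 299.2 = 359 MPa (compressive).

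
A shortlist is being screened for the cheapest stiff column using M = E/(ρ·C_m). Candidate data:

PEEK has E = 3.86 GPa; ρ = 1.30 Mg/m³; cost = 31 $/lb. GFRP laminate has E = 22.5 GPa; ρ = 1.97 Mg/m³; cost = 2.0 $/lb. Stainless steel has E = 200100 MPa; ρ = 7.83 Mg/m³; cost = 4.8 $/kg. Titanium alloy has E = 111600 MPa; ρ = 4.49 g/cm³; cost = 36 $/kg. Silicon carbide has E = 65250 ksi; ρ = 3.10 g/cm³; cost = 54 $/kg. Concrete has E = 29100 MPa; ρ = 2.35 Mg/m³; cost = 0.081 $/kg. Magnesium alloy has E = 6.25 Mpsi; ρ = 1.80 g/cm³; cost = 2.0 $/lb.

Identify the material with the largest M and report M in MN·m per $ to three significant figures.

concrete, M = 153 MN·m per $

In SI units:
  PEEK: E = 3.860 GPa, ρ = 1300 kg/m³, cost = 68.34 $/kg
  GFRP laminate: E = 22.50 GPa, ρ = 1970 kg/m³, cost = 4.409 $/kg
  stainless steel: E = 200.1 GPa, ρ = 7830 kg/m³, cost = 4.800 $/kg
  titanium alloy: E = 111.6 GPa, ρ = 4490 kg/m³, cost = 36.00 $/kg
  silicon carbide: E = 449.9 GPa, ρ = 3100 kg/m³, cost = 54.00 $/kg
  concrete: E = 29.10 GPa, ρ = 2350 kg/m³, cost = 0.08100 $/kg
  magnesium alloy: E = 43.09 GPa, ρ = 1800 kg/m³, cost = 4.409 $/kg
  concrete: M = 153 MN·m per $
  magnesium alloy: M = 5.43 MN·m per $
  stainless steel: M = 5.32 MN·m per $
  silicon carbide: M = 2.69 MN·m per $
  GFRP laminate: M = 2.59 MN·m per $
  titanium alloy: M = 0.690 MN·m per $
  PEEK: M = 0.0434 MN·m per $
Highest index: concrete.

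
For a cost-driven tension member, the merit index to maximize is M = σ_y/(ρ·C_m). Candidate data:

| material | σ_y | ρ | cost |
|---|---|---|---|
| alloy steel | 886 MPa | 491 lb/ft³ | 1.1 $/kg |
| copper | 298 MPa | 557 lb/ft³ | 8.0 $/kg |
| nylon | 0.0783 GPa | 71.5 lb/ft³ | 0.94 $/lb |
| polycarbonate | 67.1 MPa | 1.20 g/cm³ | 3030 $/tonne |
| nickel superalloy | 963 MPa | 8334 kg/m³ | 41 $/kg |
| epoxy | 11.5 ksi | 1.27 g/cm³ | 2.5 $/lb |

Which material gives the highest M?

After converting to SI:
  alloy steel: σ_y = 886.0 MPa, ρ = 7865 kg/m³, cost = 1.100 $/kg
  copper: σ_y = 298.0 MPa, ρ = 8922 kg/m³, cost = 8.000 $/kg
  nylon: σ_y = 78.30 MPa, ρ = 1145 kg/m³, cost = 2.072 $/kg
  polycarbonate: σ_y = 67.10 MPa, ρ = 1200 kg/m³, cost = 3.030 $/kg
  nickel superalloy: σ_y = 963.0 MPa, ρ = 8334 kg/m³, cost = 41.00 $/kg
  epoxy: σ_y = 79.29 MPa, ρ = 1270 kg/m³, cost = 5.511 $/kg
  alloy steel: M = 102 kN·m per $
  nylon: M = 33.0 kN·m per $
  polycarbonate: M = 18.5 kN·m per $
  epoxy: M = 11.3 kN·m per $
  copper: M = 4.17 kN·m per $
  nickel superalloy: M = 2.82 kN·m per $
Alloy steel ranks first.

alloy steel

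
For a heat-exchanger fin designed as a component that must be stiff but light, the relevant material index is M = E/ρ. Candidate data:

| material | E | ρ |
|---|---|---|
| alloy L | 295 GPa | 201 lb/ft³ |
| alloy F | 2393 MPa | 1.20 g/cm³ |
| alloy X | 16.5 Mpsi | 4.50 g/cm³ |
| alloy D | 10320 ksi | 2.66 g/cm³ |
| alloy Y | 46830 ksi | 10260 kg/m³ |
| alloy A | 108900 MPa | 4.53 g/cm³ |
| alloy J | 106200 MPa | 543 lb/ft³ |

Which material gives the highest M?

alloy L

In SI units:
  alloy L: E = 295.0 GPa, ρ = 3220 kg/m³
  alloy F: E = 2.393 GPa, ρ = 1200 kg/m³
  alloy X: E = 113.8 GPa, ρ = 4500 kg/m³
  alloy D: E = 71.15 GPa, ρ = 2660 kg/m³
  alloy Y: E = 322.9 GPa, ρ = 10260 kg/m³
  alloy A: E = 108.9 GPa, ρ = 4530 kg/m³
  alloy J: E = 106.2 GPa, ρ = 8698 kg/m³
  alloy L: M = 91.6 MN·m/kg
  alloy Y: M = 31.5 MN·m/kg
  alloy D: M = 26.7 MN·m/kg
  alloy X: M = 25.3 MN·m/kg
  alloy A: M = 24.0 MN·m/kg
  alloy J: M = 12.2 MN·m/kg
  alloy F: M = 1.99 MN·m/kg
Alloy L ranks first.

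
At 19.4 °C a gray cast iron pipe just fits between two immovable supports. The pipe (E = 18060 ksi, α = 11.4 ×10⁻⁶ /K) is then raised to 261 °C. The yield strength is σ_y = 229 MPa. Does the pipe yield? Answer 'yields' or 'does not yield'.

E = 18060 ksi = 124.5 GPa.
ΔT = 241.6 K. Constrained thermal stress σ = E·α·ΔT = 124.5×10³ MPa × 11.4×10⁻⁶ × 241.6 = 343 MPa (compressive).
Compare to σ_y = 229 MPa: σ ≥ σ_y, so it yields.

yields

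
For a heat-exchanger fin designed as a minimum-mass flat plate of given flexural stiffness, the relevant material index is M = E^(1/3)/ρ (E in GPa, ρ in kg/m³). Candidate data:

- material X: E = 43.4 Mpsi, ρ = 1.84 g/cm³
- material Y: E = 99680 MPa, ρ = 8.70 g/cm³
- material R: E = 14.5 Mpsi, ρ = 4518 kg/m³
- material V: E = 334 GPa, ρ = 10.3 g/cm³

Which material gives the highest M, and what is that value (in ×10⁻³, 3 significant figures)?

material X, M = 3.64×10⁻³

After converting to SI:
  material X: E = 299.2 GPa, ρ = 1840 kg/m³
  material Y: E = 99.68 GPa, ρ = 8700 kg/m³
  material R: E = 99.97 GPa, ρ = 4518 kg/m³
  material V: E = 334.0 GPa, ρ = 10300 kg/m³
  material X: M = 3.64×10⁻³
  material R: M = 1.03×10⁻³
  material V: M = 0.674×10⁻³
  material Y: M = 0.533×10⁻³
Highest index: material X.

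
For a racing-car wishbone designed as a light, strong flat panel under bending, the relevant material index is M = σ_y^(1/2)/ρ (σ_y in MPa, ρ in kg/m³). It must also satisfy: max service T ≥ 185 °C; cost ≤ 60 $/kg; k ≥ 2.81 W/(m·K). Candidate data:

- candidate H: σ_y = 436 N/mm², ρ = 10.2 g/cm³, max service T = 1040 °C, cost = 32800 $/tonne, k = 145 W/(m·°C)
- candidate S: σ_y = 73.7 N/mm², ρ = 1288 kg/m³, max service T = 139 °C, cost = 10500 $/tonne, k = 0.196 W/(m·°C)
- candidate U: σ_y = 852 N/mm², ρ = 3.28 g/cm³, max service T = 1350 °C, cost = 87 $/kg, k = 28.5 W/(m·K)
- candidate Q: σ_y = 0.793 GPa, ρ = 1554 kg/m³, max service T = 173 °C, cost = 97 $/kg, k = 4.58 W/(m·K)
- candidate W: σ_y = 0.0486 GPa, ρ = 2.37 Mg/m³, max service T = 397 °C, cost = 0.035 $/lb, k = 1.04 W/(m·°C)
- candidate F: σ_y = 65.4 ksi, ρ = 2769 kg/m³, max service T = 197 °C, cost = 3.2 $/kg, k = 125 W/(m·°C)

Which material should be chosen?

candidate F

Screen on constraints: max service T ≥ 185 °C; cost ≤ 60 $/kg; k ≥ 2.81 W/(m·K). Survivors: candidate H, candidate F.
Convert each candidate to consistent units, then evaluate M:
  candidate H: σ_y = 436.0 MPa, ρ = 10200 kg/m³
  candidate F: σ_y = 450.9 MPa, ρ = 2769 kg/m³
  candidate F: M = 7.67×10⁻³
  candidate H: M = 2.05×10⁻³
Candidate F ranks first.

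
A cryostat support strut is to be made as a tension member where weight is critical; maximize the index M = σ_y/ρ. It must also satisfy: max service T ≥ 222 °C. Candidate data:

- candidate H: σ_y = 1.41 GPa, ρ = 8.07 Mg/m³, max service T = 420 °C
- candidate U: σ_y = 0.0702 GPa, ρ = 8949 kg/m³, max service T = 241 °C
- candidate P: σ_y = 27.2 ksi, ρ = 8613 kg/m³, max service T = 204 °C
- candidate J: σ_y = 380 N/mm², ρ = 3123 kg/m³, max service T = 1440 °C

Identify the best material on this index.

Screen on constraints: max service T ≥ 222 °C. Survivors: candidate H, candidate U, candidate J.
Convert each candidate to consistent units, then evaluate M:
  candidate H: σ_y = 1410 MPa, ρ = 8070 kg/m³
  candidate U: σ_y = 70.20 MPa, ρ = 8949 kg/m³
  candidate J: σ_y = 380.0 MPa, ρ = 3123 kg/m³
  candidate H: M = 175 kN·m/kg
  candidate J: M = 122 kN·m/kg
  candidate U: M = 7.84 kN·m/kg
Highest index: candidate H.

candidate H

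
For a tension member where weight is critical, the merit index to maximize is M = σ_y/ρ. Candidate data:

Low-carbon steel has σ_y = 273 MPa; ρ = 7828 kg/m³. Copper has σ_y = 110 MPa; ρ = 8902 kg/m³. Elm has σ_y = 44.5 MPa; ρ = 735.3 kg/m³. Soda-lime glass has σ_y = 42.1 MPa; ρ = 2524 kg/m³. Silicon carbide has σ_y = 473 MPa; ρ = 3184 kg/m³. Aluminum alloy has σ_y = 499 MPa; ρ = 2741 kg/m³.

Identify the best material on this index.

aluminum alloy

Computing M directly (units already consistent):
  aluminum alloy: M = 182 kN·m/kg
  silicon carbide: M = 149 kN·m/kg
  elm: M = 60.5 kN·m/kg
  low-carbon steel: M = 34.9 kN·m/kg
  soda-lime glass: M = 16.7 kN·m/kg
  copper: M = 12.4 kN·m/kg
Highest index: aluminum alloy.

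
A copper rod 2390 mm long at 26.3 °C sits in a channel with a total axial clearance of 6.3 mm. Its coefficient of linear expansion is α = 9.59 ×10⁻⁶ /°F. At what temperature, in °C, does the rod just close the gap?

179 °C

α = 9.59×10⁻⁶/°F × 9/5 = 17.3×10⁻⁶/K.
α·L₀·ΔT = 6.3 mm ⇒ ΔT = 6.3 / (17.3×10⁻⁶ × 2390.0) = 152.7 K.
T = 26.3 + 152.7 = 179.0 °C.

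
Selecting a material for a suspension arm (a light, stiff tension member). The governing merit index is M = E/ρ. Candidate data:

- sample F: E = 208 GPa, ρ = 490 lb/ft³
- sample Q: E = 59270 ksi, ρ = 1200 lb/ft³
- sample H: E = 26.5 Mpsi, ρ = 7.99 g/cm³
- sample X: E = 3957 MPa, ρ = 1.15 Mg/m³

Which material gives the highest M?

sample F

After converting to SI:
  sample F: E = 208.0 GPa, ρ = 7849 kg/m³
  sample Q: E = 408.7 GPa, ρ = 19220 kg/m³
  sample H: E = 182.7 GPa, ρ = 7990 kg/m³
  sample X: E = 3.957 GPa, ρ = 1150 kg/m³
  sample F: M = 26.5 MN·m/kg
  sample H: M = 22.9 MN·m/kg
  sample Q: M = 21.3 MN·m/kg
  sample X: M = 3.44 MN·m/kg
Highest index: sample F.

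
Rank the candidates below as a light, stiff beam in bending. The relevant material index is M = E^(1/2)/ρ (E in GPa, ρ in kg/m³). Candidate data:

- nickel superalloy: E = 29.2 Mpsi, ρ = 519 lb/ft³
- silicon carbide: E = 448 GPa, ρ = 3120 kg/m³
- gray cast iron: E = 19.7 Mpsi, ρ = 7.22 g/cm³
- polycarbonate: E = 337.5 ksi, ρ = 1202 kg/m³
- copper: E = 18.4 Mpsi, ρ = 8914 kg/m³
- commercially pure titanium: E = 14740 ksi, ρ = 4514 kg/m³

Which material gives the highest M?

In SI units:
  nickel superalloy: E = 201.3 GPa, ρ = 8314 kg/m³
  silicon carbide: E = 448.0 GPa, ρ = 3120 kg/m³
  gray cast iron: E = 135.8 GPa, ρ = 7220 kg/m³
  polycarbonate: E = 2.327 GPa, ρ = 1202 kg/m³
  copper: E = 126.9 GPa, ρ = 8914 kg/m³
  commercially pure titanium: E = 101.6 GPa, ρ = 4514 kg/m³
  silicon carbide: M = 6.78×10⁻³
  commercially pure titanium: M = 2.23×10⁻³
  nickel superalloy: M = 1.71×10⁻³
  gray cast iron: M = 1.61×10⁻³
  polycarbonate: M = 1.27×10⁻³
  copper: M = 1.26×10⁻³
The maximum is for silicon carbide.

silicon carbide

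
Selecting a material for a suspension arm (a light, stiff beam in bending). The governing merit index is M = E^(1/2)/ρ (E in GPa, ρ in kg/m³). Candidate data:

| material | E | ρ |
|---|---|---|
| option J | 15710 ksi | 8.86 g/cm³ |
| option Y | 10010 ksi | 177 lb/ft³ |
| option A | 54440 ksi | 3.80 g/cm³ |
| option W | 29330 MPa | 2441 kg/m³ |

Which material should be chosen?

option A

In SI units:
  option J: E = 108.3 GPa, ρ = 8860 kg/m³
  option Y: E = 69.02 GPa, ρ = 2835 kg/m³
  option A: E = 375.4 GPa, ρ = 3800 kg/m³
  option W: E = 29.33 GPa, ρ = 2441 kg/m³
  option A: M = 5.10×10⁻³
  option Y: M = 2.93×10⁻³
  option W: M = 2.22×10⁻³
  option J: M = 1.17×10⁻³
Highest index: option A.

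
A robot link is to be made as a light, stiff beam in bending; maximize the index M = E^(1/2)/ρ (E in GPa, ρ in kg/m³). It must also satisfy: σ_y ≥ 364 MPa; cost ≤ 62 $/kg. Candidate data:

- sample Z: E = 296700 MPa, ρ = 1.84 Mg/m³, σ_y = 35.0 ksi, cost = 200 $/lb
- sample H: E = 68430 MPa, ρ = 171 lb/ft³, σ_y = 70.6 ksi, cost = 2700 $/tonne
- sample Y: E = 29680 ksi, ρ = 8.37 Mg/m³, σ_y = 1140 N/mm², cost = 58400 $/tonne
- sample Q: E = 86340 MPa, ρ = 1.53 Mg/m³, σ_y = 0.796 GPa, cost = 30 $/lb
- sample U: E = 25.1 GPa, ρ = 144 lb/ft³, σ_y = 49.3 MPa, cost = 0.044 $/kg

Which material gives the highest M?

Screen on constraints: σ_y ≥ 364 MPa; cost ≤ 62 $/kg. Survivors: sample H, sample Y.
After converting to SI:
  sample H: E = 68.43 GPa, ρ = 2739 kg/m³
  sample Y: E = 204.6 GPa, ρ = 8370 kg/m³
  sample H: M = 3.02×10⁻³
  sample Y: M = 1.71×10⁻³
Sample H has the largest M.

sample H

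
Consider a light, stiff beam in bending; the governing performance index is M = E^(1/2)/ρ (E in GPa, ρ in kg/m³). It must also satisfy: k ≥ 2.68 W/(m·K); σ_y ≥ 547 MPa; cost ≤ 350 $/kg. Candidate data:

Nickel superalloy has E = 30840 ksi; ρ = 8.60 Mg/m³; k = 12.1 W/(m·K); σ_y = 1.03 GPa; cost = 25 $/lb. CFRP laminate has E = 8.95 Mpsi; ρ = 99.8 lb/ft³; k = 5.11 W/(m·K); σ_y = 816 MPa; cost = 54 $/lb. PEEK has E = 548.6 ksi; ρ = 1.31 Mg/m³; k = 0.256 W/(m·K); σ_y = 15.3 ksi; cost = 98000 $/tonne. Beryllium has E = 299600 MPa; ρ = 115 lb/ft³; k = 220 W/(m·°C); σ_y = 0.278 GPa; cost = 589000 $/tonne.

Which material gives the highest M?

CFRP laminate

Screen on constraints: k ≥ 2.68 W/(m·K); σ_y ≥ 547 MPa; cost ≤ 350 $/kg. Survivors: nickel superalloy, CFRP laminate.
After converting to SI:
  nickel superalloy: E = 212.6 GPa, ρ = 8600 kg/m³
  CFRP laminate: E = 61.71 GPa, ρ = 1599 kg/m³
  CFRP laminate: M = 4.91×10⁻³
  nickel superalloy: M = 1.70×10⁻³
CFRP laminate ranks first.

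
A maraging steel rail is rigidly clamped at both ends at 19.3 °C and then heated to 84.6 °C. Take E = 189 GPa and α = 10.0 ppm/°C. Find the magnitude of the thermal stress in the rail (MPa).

123 MPa

ΔT = 65.30 K. Constrained thermal stress σ = E·α·ΔT = 189.0×10³ MPa × 10.0×10⁻⁶ × 65.30 = 123 MPa (compressive).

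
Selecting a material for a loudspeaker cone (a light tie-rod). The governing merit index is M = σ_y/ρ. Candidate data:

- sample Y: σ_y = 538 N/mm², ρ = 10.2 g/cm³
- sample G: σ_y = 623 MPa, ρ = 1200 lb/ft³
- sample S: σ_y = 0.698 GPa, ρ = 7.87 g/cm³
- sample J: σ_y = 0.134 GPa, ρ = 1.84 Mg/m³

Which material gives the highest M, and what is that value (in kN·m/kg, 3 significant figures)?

sample S, M = 88.7 kN·m/kg

Normalizing units and computing the index:
  sample Y: σ_y = 538.0 MPa, ρ = 10200 kg/m³
  sample G: σ_y = 623.0 MPa, ρ = 19220 kg/m³
  sample S: σ_y = 698.0 MPa, ρ = 7870 kg/m³
  sample J: σ_y = 134.0 MPa, ρ = 1840 kg/m³
  sample S: M = 88.7 kN·m/kg
  sample J: M = 72.8 kN·m/kg
  sample Y: M = 52.7 kN·m/kg
  sample G: M = 32.4 kN·m/kg
The maximum is for sample S.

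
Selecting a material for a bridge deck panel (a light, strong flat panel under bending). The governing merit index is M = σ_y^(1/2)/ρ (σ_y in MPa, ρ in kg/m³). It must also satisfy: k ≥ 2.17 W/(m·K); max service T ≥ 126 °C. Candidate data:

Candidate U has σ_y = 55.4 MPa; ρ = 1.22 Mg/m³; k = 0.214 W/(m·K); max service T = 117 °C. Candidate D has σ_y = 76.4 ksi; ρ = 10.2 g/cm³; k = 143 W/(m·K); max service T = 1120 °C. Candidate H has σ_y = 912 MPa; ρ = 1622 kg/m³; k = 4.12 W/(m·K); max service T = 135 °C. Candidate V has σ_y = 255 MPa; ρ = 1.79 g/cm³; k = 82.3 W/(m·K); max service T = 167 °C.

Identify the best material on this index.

Screen on constraints: k ≥ 2.17 W/(m·K); max service T ≥ 126 °C. Survivors: candidate D, candidate H, candidate V.
After converting to SI:
  candidate D: σ_y = 526.8 MPa, ρ = 10200 kg/m³
  candidate H: σ_y = 912.0 MPa, ρ = 1622 kg/m³
  candidate V: σ_y = 255.0 MPa, ρ = 1790 kg/m³
  candidate H: M = 18.6×10⁻³
  candidate V: M = 8.92×10⁻³
  candidate D: M = 2.25×10⁻³
Candidate H ranks first.

candidate H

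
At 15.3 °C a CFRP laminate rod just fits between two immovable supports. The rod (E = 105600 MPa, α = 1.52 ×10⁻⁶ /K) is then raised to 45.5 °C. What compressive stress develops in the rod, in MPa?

4.85 MPa

E = 105600 MPa = 105.6 GPa.
ΔT = 30.20 K. Constrained thermal stress σ = E·α·ΔT = 105.6×10³ MPa × 1.52×10⁻⁶ × 30.20 = 4.85 MPa (compressive).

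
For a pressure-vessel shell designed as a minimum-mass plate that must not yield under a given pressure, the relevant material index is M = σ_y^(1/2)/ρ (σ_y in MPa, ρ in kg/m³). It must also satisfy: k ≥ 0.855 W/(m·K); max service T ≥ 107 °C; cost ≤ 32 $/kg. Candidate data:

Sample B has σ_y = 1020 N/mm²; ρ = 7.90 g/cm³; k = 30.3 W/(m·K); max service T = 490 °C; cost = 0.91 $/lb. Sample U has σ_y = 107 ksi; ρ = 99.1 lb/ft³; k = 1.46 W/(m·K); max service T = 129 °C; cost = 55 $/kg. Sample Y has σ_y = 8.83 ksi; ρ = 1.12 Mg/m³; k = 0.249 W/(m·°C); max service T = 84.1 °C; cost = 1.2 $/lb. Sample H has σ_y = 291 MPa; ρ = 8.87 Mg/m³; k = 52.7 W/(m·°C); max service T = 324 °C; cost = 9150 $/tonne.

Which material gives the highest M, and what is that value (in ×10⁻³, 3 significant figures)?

Screen on constraints: k ≥ 0.855 W/(m·K); max service T ≥ 107 °C; cost ≤ 32 $/kg. Survivors: sample B, sample H.
Convert each candidate to consistent units, then evaluate M:
  sample B: σ_y = 1020 MPa, ρ = 7900 kg/m³
  sample H: σ_y = 291.0 MPa, ρ = 8870 kg/m³
  sample B: M = 4.04×10⁻³
  sample H: M = 1.92×10⁻³
The maximum is for sample B.

sample B, M = 4.04×10⁻³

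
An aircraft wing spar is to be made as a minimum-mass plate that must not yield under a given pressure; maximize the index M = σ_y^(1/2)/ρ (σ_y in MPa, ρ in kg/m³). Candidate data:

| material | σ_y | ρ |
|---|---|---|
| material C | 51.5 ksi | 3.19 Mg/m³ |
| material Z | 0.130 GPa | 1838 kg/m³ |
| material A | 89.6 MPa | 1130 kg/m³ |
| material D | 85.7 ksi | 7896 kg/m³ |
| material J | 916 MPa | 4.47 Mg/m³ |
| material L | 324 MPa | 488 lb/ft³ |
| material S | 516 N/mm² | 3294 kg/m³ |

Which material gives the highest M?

material A

Putting every candidate on a common basis:
  material C: σ_y = 355.1 MPa, ρ = 3190 kg/m³
  material Z: σ_y = 130.0 MPa, ρ = 1838 kg/m³
  material A: σ_y = 89.60 MPa, ρ = 1130 kg/m³
  material D: σ_y = 590.9 MPa, ρ = 7896 kg/m³
  material J: σ_y = 916.0 MPa, ρ = 4470 kg/m³
  material L: σ_y = 324.0 MPa, ρ = 7817 kg/m³
  material S: σ_y = 516.0 MPa, ρ = 3294 kg/m³
  material A: M = 8.38×10⁻³
  material S: M = 6.90×10⁻³
  material J: M = 6.77×10⁻³
  material Z: M = 6.20×10⁻³
  material C: M = 5.91×10⁻³
  material D: M = 3.08×10⁻³
  material L: M = 2.30×10⁻³
Highest index: material A.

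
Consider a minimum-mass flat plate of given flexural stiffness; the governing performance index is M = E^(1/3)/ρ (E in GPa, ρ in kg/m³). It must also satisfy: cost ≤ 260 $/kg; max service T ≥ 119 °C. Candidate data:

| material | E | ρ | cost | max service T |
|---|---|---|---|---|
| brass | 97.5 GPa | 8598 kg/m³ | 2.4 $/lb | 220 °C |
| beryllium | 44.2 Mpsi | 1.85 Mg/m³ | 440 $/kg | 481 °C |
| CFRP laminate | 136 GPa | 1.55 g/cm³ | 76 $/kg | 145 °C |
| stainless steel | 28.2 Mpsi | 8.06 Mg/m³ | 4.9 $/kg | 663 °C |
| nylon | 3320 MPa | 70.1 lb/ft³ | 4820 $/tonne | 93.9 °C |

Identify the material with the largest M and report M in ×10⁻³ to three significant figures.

Screen on constraints: cost ≤ 260 $/kg; max service T ≥ 119 °C. Survivors: brass, CFRP laminate, stainless steel.
Normalizing units and computing the index:
  brass: E = 97.50 GPa, ρ = 8598 kg/m³
  CFRP laminate: E = 136.0 GPa, ρ = 1550 kg/m³
  stainless steel: E = 194.4 GPa, ρ = 8060 kg/m³
  CFRP laminate: M = 3.32×10⁻³
  stainless steel: M = 0.719×10⁻³
  brass: M = 0.535×10⁻³
Highest index: CFRP laminate.

CFRP laminate, M = 3.32×10⁻³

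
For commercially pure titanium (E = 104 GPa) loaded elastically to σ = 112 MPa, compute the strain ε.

1.08×10⁻³

ε = σ/E = 112 / 104000 = 1.08×10⁻³.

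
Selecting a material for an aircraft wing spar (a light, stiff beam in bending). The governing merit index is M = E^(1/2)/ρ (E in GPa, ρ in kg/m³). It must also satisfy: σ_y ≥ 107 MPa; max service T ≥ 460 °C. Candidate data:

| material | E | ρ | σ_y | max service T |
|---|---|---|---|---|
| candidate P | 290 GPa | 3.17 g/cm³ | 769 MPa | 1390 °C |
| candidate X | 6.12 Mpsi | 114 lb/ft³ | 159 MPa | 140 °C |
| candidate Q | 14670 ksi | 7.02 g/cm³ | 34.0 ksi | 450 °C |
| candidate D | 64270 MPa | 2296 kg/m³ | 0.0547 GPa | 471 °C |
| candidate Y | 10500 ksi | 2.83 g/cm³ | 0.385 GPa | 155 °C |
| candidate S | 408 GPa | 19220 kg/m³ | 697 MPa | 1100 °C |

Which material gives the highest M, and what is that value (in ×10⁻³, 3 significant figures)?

candidate P, M = 5.37×10⁻³

Screen on constraints: σ_y ≥ 107 MPa; max service T ≥ 460 °C. Survivors: candidate P, candidate S.
Convert each candidate to consistent units, then evaluate M:
  candidate P: E = 290.0 GPa, ρ = 3170 kg/m³
  candidate S: E = 408.0 GPa, ρ = 19220 kg/m³
  candidate P: M = 5.37×10⁻³
  candidate S: M = 1.05×10⁻³
Highest index: candidate P.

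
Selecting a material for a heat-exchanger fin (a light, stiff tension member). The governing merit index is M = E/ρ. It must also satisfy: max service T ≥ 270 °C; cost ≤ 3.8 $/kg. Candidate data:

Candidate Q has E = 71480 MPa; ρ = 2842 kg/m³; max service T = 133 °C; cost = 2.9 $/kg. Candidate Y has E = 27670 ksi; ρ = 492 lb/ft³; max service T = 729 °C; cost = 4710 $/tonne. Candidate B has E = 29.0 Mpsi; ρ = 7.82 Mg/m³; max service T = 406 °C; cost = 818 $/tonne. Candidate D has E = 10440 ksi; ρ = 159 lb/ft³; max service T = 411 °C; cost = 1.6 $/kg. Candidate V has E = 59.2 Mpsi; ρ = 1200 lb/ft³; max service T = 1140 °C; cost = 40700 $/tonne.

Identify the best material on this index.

candidate D

Screen on constraints: max service T ≥ 270 °C; cost ≤ 3.8 $/kg. Survivors: candidate B, candidate D.
After converting to SI:
  candidate B: E = 199.9 GPa, ρ = 7820 kg/m³
  candidate D: E = 71.98 GPa, ρ = 2547 kg/m³
  candidate D: M = 28.3 MN·m/kg
  candidate B: M = 25.6 MN·m/kg
Candidate D has the largest M.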